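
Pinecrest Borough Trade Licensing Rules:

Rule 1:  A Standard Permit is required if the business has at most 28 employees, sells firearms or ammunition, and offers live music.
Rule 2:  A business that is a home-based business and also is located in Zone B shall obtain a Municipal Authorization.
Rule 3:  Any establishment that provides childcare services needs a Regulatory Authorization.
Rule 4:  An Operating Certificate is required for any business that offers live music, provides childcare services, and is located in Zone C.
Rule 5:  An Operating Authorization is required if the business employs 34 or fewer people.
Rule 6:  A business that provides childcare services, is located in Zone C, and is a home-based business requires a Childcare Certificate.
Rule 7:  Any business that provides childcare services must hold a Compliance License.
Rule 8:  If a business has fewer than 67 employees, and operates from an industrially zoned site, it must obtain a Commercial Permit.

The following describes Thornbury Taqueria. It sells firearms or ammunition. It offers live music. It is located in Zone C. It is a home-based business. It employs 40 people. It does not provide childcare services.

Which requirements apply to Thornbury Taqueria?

None

Rule 1: employees 40 > 28; sells firearms or ammunition; offers live music → Standard Permit not required.
Rule 2: is a home-based business; is located in Zone C (not: is located in Zone B) → Municipal Authorization not required.
Rule 3: does not provide childcare services → Regulatory Authorization not required.
Rule 4: offers live music; does not provide childcare services; is located in Zone C → Operating Certificate not required.
Rule 5: employees 40 > 34 → Operating Authorization not required.
Rule 6: does not provide childcare services; is located in Zone C; is a home-based business → Childcare Certificate not required.
Rule 7: does not provide childcare services → Compliance License not required.
Rule 8: employees 40 < 67; is a home-based business (not: operates from an industrially zoned site) → Commercial Permit not required.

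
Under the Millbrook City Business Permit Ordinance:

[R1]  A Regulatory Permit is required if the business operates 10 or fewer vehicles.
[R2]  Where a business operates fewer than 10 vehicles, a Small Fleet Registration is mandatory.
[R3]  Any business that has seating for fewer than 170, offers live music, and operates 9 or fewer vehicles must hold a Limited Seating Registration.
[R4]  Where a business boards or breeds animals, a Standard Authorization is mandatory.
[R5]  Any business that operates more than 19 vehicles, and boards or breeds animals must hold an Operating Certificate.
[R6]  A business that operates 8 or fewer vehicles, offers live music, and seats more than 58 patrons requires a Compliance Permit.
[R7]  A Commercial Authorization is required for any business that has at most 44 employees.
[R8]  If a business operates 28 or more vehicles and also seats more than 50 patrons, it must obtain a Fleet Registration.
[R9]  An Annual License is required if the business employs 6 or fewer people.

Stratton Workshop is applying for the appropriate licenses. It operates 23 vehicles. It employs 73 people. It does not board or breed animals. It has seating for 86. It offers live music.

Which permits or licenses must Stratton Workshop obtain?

None

[R1] vehicles 23 > 10 → Regulatory Permit not required.
[R2] vehicles 23 ≥ 10 → Small Fleet Registration not required.
[R3] seating 86 < 170; offers live music; vehicles 23 > 9 → Limited Seating Registration not required.
[R4] does not board or breed animals → Standard Authorization not required.
[R5] vehicles 23 > 19; does not board or breed animals → Operating Certificate not required.
[R6] vehicles 23 > 8; offers live music; seating 86 > 58 → Compliance Permit not required.
[R7] employees 73 > 44 → Commercial Authorization not required.
[R8] vehicles 23 < 28; seating 86 > 50 → Fleet Registration not required.
[R9] employees 73 > 6 → Annual License not required.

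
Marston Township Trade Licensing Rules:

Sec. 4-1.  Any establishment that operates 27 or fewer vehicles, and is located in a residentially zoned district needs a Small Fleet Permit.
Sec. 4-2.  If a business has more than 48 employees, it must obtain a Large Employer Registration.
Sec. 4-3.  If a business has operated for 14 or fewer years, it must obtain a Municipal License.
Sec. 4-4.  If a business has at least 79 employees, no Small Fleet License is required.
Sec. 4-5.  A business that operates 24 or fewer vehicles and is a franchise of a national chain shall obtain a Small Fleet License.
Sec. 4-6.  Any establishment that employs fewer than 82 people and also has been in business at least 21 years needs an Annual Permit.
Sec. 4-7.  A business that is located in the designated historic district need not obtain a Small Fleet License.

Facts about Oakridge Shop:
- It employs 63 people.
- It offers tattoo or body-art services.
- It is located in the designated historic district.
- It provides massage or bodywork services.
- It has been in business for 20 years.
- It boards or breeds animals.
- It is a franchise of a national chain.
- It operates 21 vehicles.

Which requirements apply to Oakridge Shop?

Large Employer Registration

Sec. 4-1. vehicles 21 ≤ 27; is located in the designated historic district (not: is located in a residentially zoned district) → Small Fleet Permit not required.
Sec. 4-2. employees 63 > 48 → Large Employer Registration required.
Sec. 4-3. years in business 20 > 14 → Municipal License not required.
Sec. 4-4. employees 63 < 79 → Small Fleet License exemption does not apply.
Sec. 4-5. vehicles 21 ≤ 24; is a franchise of a national chain → Small Fleet License required.
Sec. 4-6. employees 63 < 82; years in business 20 < 21 → Annual Permit not required.
Sec. 4-7. is located in the designated historic district → exempt from Small Fleet License.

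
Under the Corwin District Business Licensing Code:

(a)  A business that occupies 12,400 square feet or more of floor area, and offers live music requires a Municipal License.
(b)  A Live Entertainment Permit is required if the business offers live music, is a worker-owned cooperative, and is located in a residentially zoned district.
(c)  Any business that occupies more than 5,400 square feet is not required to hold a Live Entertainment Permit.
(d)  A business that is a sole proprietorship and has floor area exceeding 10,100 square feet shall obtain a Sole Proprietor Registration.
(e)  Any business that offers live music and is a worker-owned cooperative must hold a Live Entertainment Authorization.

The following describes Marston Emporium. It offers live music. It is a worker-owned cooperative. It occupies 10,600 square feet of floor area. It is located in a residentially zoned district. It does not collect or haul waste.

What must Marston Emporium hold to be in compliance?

Live Entertainment Authorization

(a) floor area 10,600 square feet < 12,400 square feet; offers live music → Municipal License not required.
(b) offers live music; is a worker-owned cooperative; is located in a residentially zoned district → Live Entertainment Permit required.
(c) floor area 10,600 square feet > 5,400 square feet → exempt from Live Entertainment Permit.
(d) is a worker-owned cooperative (not: is a sole proprietorship); floor area 10,600 square feet > 10,100 square feet → Sole Proprietor Registration not required.
(e) offers live music; is a worker-owned cooperative → Live Entertainment Authorization required.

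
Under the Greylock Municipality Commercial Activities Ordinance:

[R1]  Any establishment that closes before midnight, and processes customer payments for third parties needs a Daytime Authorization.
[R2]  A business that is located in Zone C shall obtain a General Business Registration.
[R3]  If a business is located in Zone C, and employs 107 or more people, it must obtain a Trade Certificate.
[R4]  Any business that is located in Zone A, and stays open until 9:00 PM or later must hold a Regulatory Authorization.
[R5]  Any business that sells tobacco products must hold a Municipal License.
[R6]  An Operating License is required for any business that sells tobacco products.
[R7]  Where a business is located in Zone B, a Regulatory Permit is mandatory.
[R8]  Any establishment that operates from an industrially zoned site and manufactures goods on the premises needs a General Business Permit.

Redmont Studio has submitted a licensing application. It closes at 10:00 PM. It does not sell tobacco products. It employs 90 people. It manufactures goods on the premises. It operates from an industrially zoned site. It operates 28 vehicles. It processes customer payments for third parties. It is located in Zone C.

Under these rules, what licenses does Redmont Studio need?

Daytime Authorization, General Business Permit, General Business Registration

[R1] closes 10:00 PM, at/before midnight; processes customer payments for third parties → Daytime Authorization required.
[R2] is located in Zone C → General Business Registration required.
[R3] is located in Zone C; employees 90 < 107 → Trade Certificate not required.
[R4] is located in Zone C (not: is located in Zone A); closes 10:00 PM, after 9:00 PM → Regulatory Authorization not required.
[R5] does not sell tobacco products → Municipal License not required.
[R6] does not sell tobacco products → Operating License not required.
[R7] is located in Zone C (not: is located in Zone B) → Regulatory Permit not required.
[R8] operates from an industrially zoned site; manufactures goods on the premises → General Business Permit required.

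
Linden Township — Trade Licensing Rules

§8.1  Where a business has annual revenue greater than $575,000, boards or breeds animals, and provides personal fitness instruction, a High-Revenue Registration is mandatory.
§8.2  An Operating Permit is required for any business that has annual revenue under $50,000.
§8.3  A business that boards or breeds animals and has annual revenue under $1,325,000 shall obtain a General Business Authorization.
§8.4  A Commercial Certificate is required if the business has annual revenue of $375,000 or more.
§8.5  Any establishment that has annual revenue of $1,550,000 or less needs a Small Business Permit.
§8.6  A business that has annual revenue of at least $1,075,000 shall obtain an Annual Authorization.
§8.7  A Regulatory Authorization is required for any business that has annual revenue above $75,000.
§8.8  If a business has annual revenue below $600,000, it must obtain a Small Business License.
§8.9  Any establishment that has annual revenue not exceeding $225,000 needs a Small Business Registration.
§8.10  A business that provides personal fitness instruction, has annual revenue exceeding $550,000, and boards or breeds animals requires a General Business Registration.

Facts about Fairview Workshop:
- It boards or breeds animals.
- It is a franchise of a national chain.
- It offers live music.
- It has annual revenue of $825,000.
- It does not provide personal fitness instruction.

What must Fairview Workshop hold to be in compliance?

§8.1 revenue $825,000 > $575,000; boards or breeds animals; does not provide personal fitness instruction → High-Revenue Registration not required.
§8.2 revenue $825,000 ≥ $50,000 → Operating Permit not required.
§8.3 boards or breeds animals; revenue $825,000 < $1,325,000 → General Business Authorization required.
§8.4 revenue $825,000 ≥ $375,000 → Commercial Certificate required.
§8.5 revenue $825,000 ≤ $1,550,000 → Small Business Permit required.
§8.6 revenue $825,000 < $1,075,000 → Annual Authorization not required.
§8.7 revenue $825,000 > $75,000 → Regulatory Authorization required.
§8.8 revenue $825,000 ≥ $600,000 → Small Business License not required.
§8.9 revenue $825,000 > $225,000 → Small Business Registration not required.
§8.10 does not provide personal fitness instruction; revenue $825,000 > $550,000; boards or breeds animals → General Business Registration not required.

Commercial Certificate, General Business Authorization, Regulatory Authorization, Small Business Permit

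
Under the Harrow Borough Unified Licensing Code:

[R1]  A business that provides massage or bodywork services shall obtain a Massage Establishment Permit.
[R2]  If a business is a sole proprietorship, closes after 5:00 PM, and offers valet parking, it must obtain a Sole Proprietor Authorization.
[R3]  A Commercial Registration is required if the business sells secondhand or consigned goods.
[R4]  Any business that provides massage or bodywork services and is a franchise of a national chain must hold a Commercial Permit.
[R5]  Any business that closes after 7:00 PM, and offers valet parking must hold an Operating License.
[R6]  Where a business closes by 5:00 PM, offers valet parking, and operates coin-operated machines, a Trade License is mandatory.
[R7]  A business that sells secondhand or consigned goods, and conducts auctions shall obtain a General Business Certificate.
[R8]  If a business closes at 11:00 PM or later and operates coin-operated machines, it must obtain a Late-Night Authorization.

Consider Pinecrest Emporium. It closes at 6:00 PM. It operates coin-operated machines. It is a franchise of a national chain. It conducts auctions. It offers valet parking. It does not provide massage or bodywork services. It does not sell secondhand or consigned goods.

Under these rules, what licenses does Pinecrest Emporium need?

[R1] does not provide massage or bodywork services → Massage Establishment Permit not required.
[R2] is a franchise of a national chain (not: is a sole proprietorship); closes 6:00 PM, after 5:00 PM; offers valet parking → Sole Proprietor Authorization not required.
[R3] does not sell secondhand or consigned goods → Commercial Registration not required.
[R4] does not provide massage or bodywork services; is a franchise of a national chain → Commercial Permit not required.
[R5] closes 6:00 PM, at/before 7:00 PM; offers valet parking → Operating License not required.
[R6] closes 6:00 PM, after 5:00 PM; offers valet parking; operates coin-operated machines → Trade License not required.
[R7] does not sell secondhand or consigned goods; conducts auctions → General Business Certificate not required.
[R8] closes 6:00 PM, at/before 11:00 PM; operates coin-operated machines → Late-Night Authorization not required.

None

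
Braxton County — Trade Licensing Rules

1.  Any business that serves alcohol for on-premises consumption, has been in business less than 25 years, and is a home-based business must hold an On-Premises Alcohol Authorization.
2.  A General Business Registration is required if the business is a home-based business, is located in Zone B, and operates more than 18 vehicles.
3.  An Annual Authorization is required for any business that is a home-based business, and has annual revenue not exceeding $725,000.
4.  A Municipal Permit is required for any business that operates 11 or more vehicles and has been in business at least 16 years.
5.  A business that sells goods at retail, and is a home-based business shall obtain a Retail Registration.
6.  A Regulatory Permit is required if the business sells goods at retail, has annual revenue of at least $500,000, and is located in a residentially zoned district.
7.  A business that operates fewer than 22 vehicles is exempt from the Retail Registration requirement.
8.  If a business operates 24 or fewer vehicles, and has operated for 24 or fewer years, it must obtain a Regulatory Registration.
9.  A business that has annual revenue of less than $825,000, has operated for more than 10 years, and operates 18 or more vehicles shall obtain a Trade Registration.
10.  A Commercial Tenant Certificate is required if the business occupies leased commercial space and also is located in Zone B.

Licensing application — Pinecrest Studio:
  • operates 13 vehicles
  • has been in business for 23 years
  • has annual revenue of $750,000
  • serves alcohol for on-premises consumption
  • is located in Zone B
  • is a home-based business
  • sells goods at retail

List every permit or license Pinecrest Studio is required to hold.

Municipal Permit, On-Premises Alcohol Authorization, Regulatory Registration

1. serves alcohol for on-premises consumption; years in business 23 < 25; is a home-based business → On-Premises Alcohol Authorization required.
2. is a home-based business; is located in Zone B; vehicles 13 ≤ 18 → General Business Registration not required.
3. is a home-based business; revenue $750,000 > $725,000 → Annual Authorization not required.
4. vehicles 13 ≥ 11; years in business 23 ≥ 16 → Municipal Permit required.
5. sells goods at retail; is a home-based business → Retail Registration required.
6. sells goods at retail; revenue $750,000 ≥ $500,000; is located in Zone B (not: is located in a residentially zoned district) → Regulatory Permit not required.
7. vehicles 13 < 22 → exempt from Retail Registration.
8. vehicles 13 ≤ 24; years in business 23 ≤ 24 → Regulatory Registration required.
9. revenue $750,000 < $825,000; years in business 23 > 10; vehicles 13 < 18 → Trade Registration not required.
10. is a home-based business (not: occupies leased commercial space); is located in Zone B → Commercial Tenant Certificate not required.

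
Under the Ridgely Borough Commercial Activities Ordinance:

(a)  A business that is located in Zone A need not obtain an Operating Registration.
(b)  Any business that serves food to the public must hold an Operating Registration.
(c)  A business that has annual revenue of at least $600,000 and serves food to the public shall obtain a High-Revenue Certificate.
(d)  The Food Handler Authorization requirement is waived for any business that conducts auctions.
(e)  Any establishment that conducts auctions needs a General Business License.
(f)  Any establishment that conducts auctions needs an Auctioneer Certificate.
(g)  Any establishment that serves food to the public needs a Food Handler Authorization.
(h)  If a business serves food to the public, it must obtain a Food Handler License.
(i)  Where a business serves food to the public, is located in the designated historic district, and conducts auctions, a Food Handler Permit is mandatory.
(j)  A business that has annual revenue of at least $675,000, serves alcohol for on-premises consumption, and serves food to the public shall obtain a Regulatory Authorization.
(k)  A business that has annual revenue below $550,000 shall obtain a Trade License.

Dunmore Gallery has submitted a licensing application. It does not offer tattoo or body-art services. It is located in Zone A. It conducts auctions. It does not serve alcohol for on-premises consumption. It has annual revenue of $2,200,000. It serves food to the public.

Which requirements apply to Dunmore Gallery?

Auctioneer Certificate, Food Handler License, General Business License, High-Revenue Certificate

(a) is located in Zone A → exempt from Operating Registration.
(b) serves food to the public → Operating Registration required.
(c) revenue $2,200,000 ≥ $600,000; serves food to the public → High-Revenue Certificate required.
(d) conducts auctions → exempt from Food Handler Authorization.
(e) conducts auctions → General Business License required.
(f) conducts auctions → Auctioneer Certificate required.
(g) serves food to the public → Food Handler Authorization required.
(h) serves food to the public → Food Handler License required.
(i) serves food to the public; is located in Zone A (not: is located in the designated historic district); conducts auctions → Food Handler Permit not required.
(j) revenue $2,200,000 ≥ $675,000; does not serve alcohol for on-premises consumption; serves food to the public → Regulatory Authorization not required.
(k) revenue $2,200,000 ≥ $550,000 → Trade License not required.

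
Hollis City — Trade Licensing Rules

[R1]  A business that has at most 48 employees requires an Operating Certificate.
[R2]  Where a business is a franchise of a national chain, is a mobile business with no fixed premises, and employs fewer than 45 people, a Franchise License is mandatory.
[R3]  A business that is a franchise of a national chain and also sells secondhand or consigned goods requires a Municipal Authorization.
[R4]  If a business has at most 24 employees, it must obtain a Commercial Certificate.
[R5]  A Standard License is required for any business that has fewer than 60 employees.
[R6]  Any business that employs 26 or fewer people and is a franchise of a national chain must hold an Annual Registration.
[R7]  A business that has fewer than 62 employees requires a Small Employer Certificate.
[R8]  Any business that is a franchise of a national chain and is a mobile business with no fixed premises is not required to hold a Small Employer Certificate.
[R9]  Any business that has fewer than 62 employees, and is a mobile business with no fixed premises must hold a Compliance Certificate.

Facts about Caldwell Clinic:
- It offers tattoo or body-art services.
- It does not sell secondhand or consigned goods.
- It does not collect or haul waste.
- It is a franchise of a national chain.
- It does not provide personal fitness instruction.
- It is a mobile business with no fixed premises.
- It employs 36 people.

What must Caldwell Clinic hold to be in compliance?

Compliance Certificate, Franchise License, Operating Certificate, Standard License

[R1] employees 36 ≤ 48 → Operating Certificate required.
[R2] is a franchise of a national chain; is a mobile business with no fixed premises; employees 36 < 45 → Franchise License required.
[R3] is a franchise of a national chain; does not sell secondhand or consigned goods → Municipal Authorization not required.
[R4] employees 36 > 24 → Commercial Certificate not required.
[R5] employees 36 < 60 → Standard License required.
[R6] employees 36 > 26; is a franchise of a national chain → Annual Registration not required.
[R7] employees 36 < 62 → Small Employer Certificate required.
[R8] is a franchise of a national chain; is a mobile business with no fixed premises → exempt from Small Employer Certificate.
[R9] employees 36 < 62; is a mobile business with no fixed premises → Compliance Certificate required.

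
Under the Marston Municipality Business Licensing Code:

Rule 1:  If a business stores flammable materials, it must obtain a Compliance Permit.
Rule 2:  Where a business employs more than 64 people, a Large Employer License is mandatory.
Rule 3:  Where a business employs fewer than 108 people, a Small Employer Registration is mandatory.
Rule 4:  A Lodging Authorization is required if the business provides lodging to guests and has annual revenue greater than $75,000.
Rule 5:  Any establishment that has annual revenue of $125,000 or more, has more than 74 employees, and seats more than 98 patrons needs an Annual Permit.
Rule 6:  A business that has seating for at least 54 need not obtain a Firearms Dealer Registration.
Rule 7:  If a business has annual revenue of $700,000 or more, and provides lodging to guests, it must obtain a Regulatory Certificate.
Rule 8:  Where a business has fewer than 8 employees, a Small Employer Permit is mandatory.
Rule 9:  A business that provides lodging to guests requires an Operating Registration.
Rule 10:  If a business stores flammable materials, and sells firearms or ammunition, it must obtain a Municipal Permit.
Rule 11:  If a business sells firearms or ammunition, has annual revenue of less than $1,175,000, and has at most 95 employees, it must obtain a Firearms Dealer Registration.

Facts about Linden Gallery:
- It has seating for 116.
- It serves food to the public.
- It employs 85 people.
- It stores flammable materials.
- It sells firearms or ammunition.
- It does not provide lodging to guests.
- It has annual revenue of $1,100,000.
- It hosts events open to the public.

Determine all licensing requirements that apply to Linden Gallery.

Annual Permit, Compliance Permit, Large Employer License, Municipal Permit, Small Employer Registration

Rule 1: stores flammable materials → Compliance Permit required.
Rule 2: employees 85 > 64 → Large Employer License required.
Rule 3: employees 85 < 108 → Small Employer Registration required.
Rule 4: does not provide lodging to guests; revenue $1,100,000 > $75,000 → Lodging Authorization not required.
Rule 5: revenue $1,100,000 ≥ $125,000; employees 85 > 74; seating 116 > 98 → Annual Permit required.
Rule 6: seating 116 ≥ 54 → exempt from Firearms Dealer Registration.
Rule 7: revenue $1,100,000 ≥ $700,000; does not provide lodging to guests → Regulatory Certificate not required.
Rule 8: employees 85 ≥ 8 → Small Employer Permit not required.
Rule 9: does not provide lodging to guests → Operating Registration not required.
Rule 10: stores flammable materials; sells firearms or ammunition → Municipal Permit required.
Rule 11: sells firearms or ammunition; revenue $1,100,000 < $1,175,000; employees 85 ≤ 95 → Firearms Dealer Registration required.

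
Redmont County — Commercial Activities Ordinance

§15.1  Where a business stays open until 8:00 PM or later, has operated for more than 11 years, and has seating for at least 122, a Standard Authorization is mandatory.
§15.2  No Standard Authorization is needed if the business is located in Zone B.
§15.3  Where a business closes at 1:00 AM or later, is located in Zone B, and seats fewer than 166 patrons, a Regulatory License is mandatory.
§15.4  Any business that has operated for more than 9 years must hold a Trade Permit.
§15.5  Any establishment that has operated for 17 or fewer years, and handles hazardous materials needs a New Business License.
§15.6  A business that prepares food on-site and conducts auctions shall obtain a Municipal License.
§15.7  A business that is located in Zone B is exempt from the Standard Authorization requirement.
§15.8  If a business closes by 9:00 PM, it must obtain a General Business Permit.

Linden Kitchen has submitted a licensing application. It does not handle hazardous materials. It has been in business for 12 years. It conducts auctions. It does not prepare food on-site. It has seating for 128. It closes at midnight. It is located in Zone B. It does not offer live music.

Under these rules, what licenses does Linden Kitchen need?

Trade Permit

§15.1 closes midnight, after 8:00 PM; years in business 12 > 11; seating 128 ≥ 122 → Standard Authorization required.
§15.2 is located in Zone B → exempt from Standard Authorization.
§15.3 closes midnight, at/before 1:00 AM; is located in Zone B; seating 128 < 166 → Regulatory License not required.
§15.4 years in business 12 > 9 → Trade Permit required.
§15.5 years in business 12 ≤ 17; does not handle hazardous materials → New Business License not required.
§15.6 does not prepare food on-site; conducts auctions → Municipal License not required.
§15.7 is located in Zone B → exempt from Standard Authorization.
§15.8 closes midnight, after 9:00 PM → General Business Permit not required.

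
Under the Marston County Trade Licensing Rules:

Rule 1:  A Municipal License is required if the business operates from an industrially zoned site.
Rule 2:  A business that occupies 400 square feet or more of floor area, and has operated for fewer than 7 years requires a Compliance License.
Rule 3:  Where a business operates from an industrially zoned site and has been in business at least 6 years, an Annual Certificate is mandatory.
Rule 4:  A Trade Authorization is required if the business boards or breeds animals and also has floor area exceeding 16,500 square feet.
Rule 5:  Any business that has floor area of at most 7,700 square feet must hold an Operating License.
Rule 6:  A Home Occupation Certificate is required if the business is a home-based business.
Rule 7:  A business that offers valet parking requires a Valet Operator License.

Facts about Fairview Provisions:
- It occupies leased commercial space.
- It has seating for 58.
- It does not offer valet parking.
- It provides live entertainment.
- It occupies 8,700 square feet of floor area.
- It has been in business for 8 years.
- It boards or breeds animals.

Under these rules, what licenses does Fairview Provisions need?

Rule 1: occupies leased commercial space (not: operates from an industrially zoned site) → Municipal License not required.
Rule 2: floor area 8,700 square feet ≥ 400 square feet; years in business 8 ≥ 7 → Compliance License not required.
Rule 3: occupies leased commercial space (not: operates from an industrially zoned site); years in business 8 ≥ 6 → Annual Certificate not required.
Rule 4: boards or breeds animals; floor area 8,700 square feet ≤ 16,500 square feet → Trade Authorization not required.
Rule 5: floor area 8,700 square feet > 7,700 square feet → Operating License not required.
Rule 6: occupies leased commercial space (not: is a home-based business) → Home Occupation Certificate not required.
Rule 7: does not offer valet parking → Valet Operator License not required.

None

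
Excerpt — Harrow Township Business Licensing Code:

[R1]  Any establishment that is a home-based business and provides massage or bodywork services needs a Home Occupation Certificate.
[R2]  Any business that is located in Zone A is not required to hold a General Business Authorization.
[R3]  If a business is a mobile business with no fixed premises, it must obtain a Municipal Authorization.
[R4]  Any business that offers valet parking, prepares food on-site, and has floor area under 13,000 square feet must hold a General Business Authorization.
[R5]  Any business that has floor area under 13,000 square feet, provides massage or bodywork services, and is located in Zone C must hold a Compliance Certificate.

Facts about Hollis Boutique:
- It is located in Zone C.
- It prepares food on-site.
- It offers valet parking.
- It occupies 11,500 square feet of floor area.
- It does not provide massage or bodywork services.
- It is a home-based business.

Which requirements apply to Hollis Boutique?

[R1] is a home-based business; does not provide massage or bodywork services → Home Occupation Certificate not required.
[R2] is located in Zone C (not: is located in Zone A) → General Business Authorization exemption does not apply.
[R3] is a home-based business (not: is a mobile business with no fixed premises) → Municipal Authorization not required.
[R4] offers valet parking; prepares food on-site; floor area 11,500 square feet < 13,000 square feet → General Business Authorization required.
[R5] floor area 11,500 square feet < 13,000 square feet; does not provide massage or bodywork services; is located in Zone C → Compliance Certificate not required.

General Business Authorization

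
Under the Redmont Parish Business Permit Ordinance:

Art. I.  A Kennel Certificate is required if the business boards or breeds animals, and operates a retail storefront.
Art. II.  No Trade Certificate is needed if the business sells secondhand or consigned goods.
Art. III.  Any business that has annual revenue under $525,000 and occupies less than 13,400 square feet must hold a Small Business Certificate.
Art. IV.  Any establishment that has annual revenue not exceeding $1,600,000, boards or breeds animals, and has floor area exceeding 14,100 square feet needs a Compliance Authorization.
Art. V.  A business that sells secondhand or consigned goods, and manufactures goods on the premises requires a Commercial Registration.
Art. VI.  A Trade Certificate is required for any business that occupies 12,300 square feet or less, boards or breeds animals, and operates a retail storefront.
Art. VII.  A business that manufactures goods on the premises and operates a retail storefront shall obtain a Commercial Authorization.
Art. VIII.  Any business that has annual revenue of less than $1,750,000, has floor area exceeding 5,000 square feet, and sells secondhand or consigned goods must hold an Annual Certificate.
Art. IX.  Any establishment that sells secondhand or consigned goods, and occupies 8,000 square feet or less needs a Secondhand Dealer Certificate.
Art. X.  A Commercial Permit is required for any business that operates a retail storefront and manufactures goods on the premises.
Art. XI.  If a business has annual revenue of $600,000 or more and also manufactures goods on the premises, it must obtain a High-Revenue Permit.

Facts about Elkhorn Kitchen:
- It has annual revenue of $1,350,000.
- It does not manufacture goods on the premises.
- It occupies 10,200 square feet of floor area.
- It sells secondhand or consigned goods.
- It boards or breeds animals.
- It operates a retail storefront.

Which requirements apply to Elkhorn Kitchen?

Art. I. boards or breeds animals; operates a retail storefront → Kennel Certificate required.
Art. II. sells secondhand or consigned goods → exempt from Trade Certificate.
Art. III. revenue $1,350,000 ≥ $525,000; floor area 10,200 square feet < 13,400 square feet → Small Business Certificate not required.
Art. IV. revenue $1,350,000 ≤ $1,600,000; boards or breeds animals; floor area 10,200 square feet ≤ 14,100 square feet → Compliance Authorization not required.
Art. V. sells secondhand or consigned goods; does not manufacture goods on the premises → Commercial Registration not required.
Art. VI. floor area 10,200 square feet ≤ 12,300 square feet; boards or breeds animals; operates a retail storefront → Trade Certificate required.
Art. VII. does not manufacture goods on the premises; operates a retail storefront → Commercial Authorization not required.
Art. VIII. revenue $1,350,000 < $1,750,000; floor area 10,200 square feet > 5,000 square feet; sells secondhand or consigned goods → Annual Certificate required.
Art. IX. sells secondhand or consigned goods; floor area 10,200 square feet > 8,000 square feet → Secondhand Dealer Certificate not required.
Art. X. operates a retail storefront; does not manufacture goods on the premises → Commercial Permit not required.
Art. XI. revenue $1,350,000 ≥ $600,000; does not manufacture goods on the premises → High-Revenue Permit not required.

Annual Certificate, Kennel Certificate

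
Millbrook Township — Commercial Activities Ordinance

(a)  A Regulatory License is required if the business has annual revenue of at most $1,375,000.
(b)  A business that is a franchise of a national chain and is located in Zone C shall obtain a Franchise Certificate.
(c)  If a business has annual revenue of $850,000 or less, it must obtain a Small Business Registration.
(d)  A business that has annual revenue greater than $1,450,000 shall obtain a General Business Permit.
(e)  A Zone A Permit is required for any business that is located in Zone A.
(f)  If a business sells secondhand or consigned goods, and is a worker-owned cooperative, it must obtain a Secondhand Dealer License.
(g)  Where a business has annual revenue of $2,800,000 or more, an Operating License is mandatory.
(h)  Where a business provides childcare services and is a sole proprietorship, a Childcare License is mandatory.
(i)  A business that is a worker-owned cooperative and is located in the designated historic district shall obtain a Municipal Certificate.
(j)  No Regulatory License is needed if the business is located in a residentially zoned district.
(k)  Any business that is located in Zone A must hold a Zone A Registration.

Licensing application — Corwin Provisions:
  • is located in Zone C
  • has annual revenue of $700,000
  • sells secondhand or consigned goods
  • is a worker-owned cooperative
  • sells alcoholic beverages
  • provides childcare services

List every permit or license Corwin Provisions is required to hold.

(a) revenue $700,000 ≤ $1,375,000 → Regulatory License required.
(b) is a worker-owned cooperative (not: is a franchise of a national chain); is located in Zone C → Franchise Certificate not required.
(c) revenue $700,000 ≤ $850,000 → Small Business Registration required.
(d) revenue $700,000 ≤ $1,450,000 → General Business Permit not required.
(e) is located in Zone C (not: is located in Zone A) → Zone A Permit not required.
(f) sells secondhand or consigned goods; is a worker-owned cooperative → Secondhand Dealer License required.
(g) revenue $700,000 < $2,800,000 → Operating License not required.
(h) provides childcare services; is a worker-owned cooperative (not: is a sole proprietorship) → Childcare License not required.
(i) is a worker-owned cooperative; is located in Zone C (not: is located in the designated historic district) → Municipal Certificate not required.
(j) is located in Zone C (not: is located in a residentially zoned district) → Regulatory License exemption does not apply.
(k) is located in Zone C (not: is located in Zone A) → Zone A Registration not required.

Regulatory License, Secondhand Dealer License, Small Business Registration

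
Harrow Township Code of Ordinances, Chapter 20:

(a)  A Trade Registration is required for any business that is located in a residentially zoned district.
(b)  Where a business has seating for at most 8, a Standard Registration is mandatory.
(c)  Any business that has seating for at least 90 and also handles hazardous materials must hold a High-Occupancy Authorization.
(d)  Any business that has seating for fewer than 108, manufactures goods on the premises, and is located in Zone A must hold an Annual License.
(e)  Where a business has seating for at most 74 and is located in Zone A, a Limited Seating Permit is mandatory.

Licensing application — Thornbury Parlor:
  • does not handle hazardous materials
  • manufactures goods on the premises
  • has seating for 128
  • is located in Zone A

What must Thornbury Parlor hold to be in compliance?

(a) is located in Zone A (not: is located in a residentially zoned district) → Trade Registration not required.
(b) seating 128 > 8 → Standard Registration not required.
(c) seating 128 ≥ 90; does not handle hazardous materials → High-Occupancy Authorization not required.
(d) seating 128 ≥ 108; manufactures goods on the premises; is located in Zone A → Annual License not required.
(e) seating 128 > 74; is located in Zone A → Limited Seating Permit not required.

None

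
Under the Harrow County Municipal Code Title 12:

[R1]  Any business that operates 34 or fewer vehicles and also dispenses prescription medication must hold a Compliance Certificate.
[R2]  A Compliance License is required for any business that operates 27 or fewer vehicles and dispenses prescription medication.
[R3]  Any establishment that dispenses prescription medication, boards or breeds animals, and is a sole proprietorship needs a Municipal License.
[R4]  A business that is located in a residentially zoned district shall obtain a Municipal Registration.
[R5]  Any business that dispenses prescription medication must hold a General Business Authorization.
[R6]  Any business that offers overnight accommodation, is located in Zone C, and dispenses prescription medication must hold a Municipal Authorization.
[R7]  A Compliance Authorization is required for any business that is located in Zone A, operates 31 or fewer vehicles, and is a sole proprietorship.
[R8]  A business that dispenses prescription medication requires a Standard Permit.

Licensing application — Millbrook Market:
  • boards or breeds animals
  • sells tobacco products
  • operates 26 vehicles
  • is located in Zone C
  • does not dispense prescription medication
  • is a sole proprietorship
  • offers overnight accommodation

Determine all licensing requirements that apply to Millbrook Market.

[R1] vehicles 26 ≤ 34; does not dispense prescription medication → Compliance Certificate not required.
[R2] vehicles 26 ≤ 27; does not dispense prescription medication → Compliance License not required.
[R3] does not dispense prescription medication; boards or breeds animals; is a sole proprietorship → Municipal License not required.
[R4] is located in Zone C (not: is located in a residentially zoned district) → Municipal Registration not required.
[R5] does not dispense prescription medication → General Business Authorization not required.
[R6] offers overnight accommodation; is located in Zone C; does not dispense prescription medication → Municipal Authorization not required.
[R7] is located in Zone C (not: is located in Zone A); vehicles 26 ≤ 31; is a sole proprietorship → Compliance Authorization not required.
[R8] does not dispense prescription medication → Standard Permit not required.

None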